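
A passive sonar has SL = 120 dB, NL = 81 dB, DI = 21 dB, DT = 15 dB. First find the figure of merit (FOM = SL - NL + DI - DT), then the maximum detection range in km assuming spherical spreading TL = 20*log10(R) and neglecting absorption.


Step 1: FOM = SL - NL + DI - DT = 120 - 81 + 21 - 15 = 45 dB
Step 2: at max range FOM = TL = 20*log10(R), so R = 10^(45/20) = 177.83 m = 0.18 km

0.18 km


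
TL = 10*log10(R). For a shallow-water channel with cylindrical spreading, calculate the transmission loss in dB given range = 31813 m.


TL = 10*log10(31813) = 45.03

45.03 dB


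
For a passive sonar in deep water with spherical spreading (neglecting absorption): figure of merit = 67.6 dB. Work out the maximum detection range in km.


At max range FOM = TL, so 20*log10(R) = 67.6
R = 10^(67.6/20) = 2398.83 m = 2.4 km

2.4 km


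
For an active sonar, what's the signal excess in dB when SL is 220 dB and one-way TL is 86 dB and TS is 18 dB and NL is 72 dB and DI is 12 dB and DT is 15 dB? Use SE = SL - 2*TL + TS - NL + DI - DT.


-9 dB


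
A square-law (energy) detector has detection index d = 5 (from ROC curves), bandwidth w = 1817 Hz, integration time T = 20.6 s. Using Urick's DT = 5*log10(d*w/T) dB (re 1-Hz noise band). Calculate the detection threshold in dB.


13.22 dB


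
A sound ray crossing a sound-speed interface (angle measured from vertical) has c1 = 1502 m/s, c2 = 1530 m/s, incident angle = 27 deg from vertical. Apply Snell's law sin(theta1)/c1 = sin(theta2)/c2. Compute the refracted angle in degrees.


sin(theta2) = (c2/c1)*sin(theta1) = (1530/1502)*sin(27 deg) = 0.46245
theta2 = arcsin(0.46245) = 27.55

27.55 deg


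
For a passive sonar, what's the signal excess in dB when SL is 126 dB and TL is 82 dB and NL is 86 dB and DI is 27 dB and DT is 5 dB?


SE = SL - TL - NL + DI - DT = 126 - 82 - 86 + 27 - 5 = -20

-20 dB


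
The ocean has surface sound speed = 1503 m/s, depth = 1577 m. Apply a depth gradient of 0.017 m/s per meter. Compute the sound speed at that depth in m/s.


c = 1503 + 0.017 * 1577 = 1529.809

1529.809 m/s


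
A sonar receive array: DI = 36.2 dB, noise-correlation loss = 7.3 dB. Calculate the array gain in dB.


AG = DI - L_corr = 36.2 - 7.3 = 28.9

28.9 dB


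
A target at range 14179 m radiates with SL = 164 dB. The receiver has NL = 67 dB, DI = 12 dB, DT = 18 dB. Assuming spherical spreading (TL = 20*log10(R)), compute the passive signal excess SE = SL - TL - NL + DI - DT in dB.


7.97 dB


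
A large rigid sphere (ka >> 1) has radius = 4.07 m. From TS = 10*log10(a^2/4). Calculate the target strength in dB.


TS = 10*log10(4.07^2 / 4) = 10*log10(4.141225) = 6.17

6.17 dB


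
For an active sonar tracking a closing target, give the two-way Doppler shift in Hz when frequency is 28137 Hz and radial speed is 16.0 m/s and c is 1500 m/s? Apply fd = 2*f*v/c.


fd = 2*f*v/c = 2 * 28137 * 16.0 / 1500 = 600.26

600.26 Hz


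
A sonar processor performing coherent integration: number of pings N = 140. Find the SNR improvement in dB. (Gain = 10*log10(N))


21.46 dB


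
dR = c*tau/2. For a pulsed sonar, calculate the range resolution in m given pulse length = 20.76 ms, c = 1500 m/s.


dR = c*tau/2 = 1500 * 20.76e-3 / 2 = 15.57

15.57 m


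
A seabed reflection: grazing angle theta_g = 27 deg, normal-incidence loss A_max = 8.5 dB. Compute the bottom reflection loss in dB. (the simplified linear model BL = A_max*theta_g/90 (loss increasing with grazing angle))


BL = A_max * theta_g / 90 = 8.5 * 27 / 90 = 2.55

2.55 dB


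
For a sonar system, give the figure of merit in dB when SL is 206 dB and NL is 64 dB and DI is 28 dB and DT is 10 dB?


160 dB


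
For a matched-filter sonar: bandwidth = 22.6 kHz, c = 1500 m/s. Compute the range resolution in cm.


3.32 cm


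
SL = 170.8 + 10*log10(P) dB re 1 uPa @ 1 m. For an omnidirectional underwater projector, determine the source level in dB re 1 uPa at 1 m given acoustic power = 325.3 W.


195.92 dB


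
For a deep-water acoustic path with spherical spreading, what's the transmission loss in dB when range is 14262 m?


TL = 20*log10(14262) = 83.08

83.08 dB


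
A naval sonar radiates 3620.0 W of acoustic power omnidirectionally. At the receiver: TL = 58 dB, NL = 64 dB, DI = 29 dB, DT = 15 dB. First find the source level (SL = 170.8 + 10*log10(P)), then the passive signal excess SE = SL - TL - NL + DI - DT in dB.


Step 1: SL = 170.8 + 10*log10(3620.0) = 206.39 dB
Step 2: SE = SL - TL - NL + DI - DT = 206.39 - 58 - 64 + 29 - 15 = 98.39

98.39 dB


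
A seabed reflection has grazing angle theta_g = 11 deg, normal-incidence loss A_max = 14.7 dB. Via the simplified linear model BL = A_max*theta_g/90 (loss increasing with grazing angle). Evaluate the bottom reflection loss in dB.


1.8 dB


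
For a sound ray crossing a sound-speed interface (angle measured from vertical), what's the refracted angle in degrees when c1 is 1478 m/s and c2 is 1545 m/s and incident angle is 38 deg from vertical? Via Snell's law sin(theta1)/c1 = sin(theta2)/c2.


sin(theta2) = (c2/c1)*sin(theta1) = (1545/1478)*sin(38 deg) = 0.64357
theta2 = arcsin(0.64357) = 40.06

40.06 deg


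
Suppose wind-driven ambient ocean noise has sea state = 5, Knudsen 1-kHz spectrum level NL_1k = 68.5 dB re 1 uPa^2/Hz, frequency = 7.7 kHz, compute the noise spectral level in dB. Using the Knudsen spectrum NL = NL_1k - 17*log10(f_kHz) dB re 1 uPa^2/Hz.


NL = NL_1k - 17*log10(f_kHz) = 68.5 - 17*log10(7.7) = 68.5 - (15.07) = 53.43

53.43 dB


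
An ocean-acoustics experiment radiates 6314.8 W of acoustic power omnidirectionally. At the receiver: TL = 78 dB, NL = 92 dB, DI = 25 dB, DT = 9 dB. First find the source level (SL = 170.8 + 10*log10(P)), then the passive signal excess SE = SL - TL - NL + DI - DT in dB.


Step 1: SL = 170.8 + 10*log10(6314.8) = 208.8 dB
Step 2: SE = SL - TL - NL + DI - DT = 208.8 - 78 - 92 + 25 - 9 = 54.8

54.8 dB


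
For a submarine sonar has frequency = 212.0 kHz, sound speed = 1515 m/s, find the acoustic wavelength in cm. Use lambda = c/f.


0.71 cm


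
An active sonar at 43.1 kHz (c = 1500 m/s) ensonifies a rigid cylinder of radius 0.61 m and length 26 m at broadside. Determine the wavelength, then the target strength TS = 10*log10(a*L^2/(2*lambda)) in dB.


Step 1: lambda = c/f = 1500/43100 = 0.0348 m
Step 2: TS = 10*log10(a*L^2/(2*lambda)) = 10*log10(0.61*26^2/(2*0.0348)) = 37.73

37.73 dB


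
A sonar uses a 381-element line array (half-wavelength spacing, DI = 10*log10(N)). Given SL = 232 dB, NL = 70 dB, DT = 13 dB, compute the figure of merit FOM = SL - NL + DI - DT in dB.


Step 1: DI = 10*log10(381) = 25.81 dB
Step 2: FOM = SL - NL + DI - DT = 232 - 70 + 25.81 - 13 = 174.81

174.81 dB


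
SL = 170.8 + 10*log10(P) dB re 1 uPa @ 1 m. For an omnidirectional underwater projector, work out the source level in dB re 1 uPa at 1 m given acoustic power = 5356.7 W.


208.09 dB


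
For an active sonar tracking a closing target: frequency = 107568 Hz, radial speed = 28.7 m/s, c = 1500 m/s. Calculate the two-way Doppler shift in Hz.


fd = 2*f*v/c = 2 * 107568 * 28.7 / 1500 = 4116.27

4116.27 Hz


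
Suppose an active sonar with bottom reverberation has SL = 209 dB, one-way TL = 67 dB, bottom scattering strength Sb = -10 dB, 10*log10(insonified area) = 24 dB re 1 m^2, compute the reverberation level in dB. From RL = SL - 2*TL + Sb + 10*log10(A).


RL = SL - 2*TL + Sb + 10*log10(A) = 209 - 2*67 + (-10) + 24 = 89

89 dB


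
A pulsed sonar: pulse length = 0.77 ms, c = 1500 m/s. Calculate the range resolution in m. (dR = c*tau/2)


dR = c*tau/2 = 1500 * 0.77e-3 / 2 = 0.5775

0.5775 m


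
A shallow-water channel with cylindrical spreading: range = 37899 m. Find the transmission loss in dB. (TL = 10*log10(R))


45.79 dB


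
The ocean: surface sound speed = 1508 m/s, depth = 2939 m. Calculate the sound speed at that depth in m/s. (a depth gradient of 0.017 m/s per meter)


c = 1508 + 0.017 * 2939 = 1557.963

1557.963 m/s


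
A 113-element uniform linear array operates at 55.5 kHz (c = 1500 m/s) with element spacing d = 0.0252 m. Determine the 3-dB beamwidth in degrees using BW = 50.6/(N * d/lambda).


Step 1: lambda = 1500/55500 = 0.02703 m
Step 2: d/lambda = 0.0252/0.02703 = 0.9323
Step 3: BW = 50.6/(N * d/lambda) = 50.6/(113 * 0.9323) = 0.48

0.48 deg


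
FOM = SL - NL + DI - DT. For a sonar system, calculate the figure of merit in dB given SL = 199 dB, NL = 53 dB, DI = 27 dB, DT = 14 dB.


FOM = SL - NL + DI - DT = 199 - 53 + 27 - 14 = 159

159 dB


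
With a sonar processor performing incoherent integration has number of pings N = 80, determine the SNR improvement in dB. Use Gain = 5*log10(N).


Gain = 5*log10(80) = 9.52

9.52 dB


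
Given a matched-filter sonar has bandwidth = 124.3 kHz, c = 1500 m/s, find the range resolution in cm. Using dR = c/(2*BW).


dR = c/(2*BW) = 1500 / (2 * 124.3e3) = 0.006 m = 0.6 cm

0.6 cm


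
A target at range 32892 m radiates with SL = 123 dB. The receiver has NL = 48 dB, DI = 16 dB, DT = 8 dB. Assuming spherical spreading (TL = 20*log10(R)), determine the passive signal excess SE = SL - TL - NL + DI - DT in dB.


Step 1: TL = 20*log10(32892) = 90.34 dB
Step 2: SE = 123 - 90.34 - 48 + 16 - 8 = -7.34

-7.34 dB


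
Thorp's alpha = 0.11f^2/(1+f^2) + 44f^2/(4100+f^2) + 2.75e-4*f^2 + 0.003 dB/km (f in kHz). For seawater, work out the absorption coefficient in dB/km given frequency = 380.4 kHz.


f^2 = 144704.16
alpha = 0.11*144704.16/(1+144704.16) + 44*144704.16/(4100+144704.16) + 2.75e-4*144704.16 + 0.003 = 82.694

82.694 dB/km


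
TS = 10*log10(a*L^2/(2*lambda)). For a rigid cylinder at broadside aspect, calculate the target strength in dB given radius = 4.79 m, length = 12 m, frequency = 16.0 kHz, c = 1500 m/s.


35.66 dB


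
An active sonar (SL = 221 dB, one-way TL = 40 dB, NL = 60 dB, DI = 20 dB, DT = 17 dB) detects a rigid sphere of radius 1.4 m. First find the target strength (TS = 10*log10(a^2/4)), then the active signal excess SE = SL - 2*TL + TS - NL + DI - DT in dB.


Step 1: TS = 10*log10(1.4^2/4) = -3.1 dB
Step 2: SE = SL - 2*TL + TS - NL + DI - DT = 221 - 2*40 + (-3.1) - 60 + 20 - 17 = 80.9

80.9 dB


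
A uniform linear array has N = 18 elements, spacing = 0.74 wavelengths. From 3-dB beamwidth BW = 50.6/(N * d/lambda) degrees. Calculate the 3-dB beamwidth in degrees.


3.8 deg


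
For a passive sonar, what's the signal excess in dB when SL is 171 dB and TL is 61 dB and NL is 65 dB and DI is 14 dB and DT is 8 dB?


SE = SL - TL - NL + DI - DT = 171 - 61 - 65 + 14 - 8 = 51

51 dB


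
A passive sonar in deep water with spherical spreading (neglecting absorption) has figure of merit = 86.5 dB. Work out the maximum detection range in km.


At max range FOM = TL, so 20*log10(R) = 86.5
R = 10^(86.5/20) = 21134.89 m = 21.13 km

21.13 km


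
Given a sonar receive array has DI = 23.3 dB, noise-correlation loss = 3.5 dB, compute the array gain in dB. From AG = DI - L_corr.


AG = DI - L_corr = 23.3 - 3.5 = 19.8

19.8 dB


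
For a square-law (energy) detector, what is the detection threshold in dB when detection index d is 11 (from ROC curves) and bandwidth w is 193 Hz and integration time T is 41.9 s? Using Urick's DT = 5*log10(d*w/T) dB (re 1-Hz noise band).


DT = 5*log10(d*w/T) = 5*log10(11 * 193 / 41.9) = 5*log10(50.67) = 8.52

8.52 dB


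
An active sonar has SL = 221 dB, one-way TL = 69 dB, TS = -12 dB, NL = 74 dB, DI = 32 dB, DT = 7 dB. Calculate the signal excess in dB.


SE = SL - 2*TL + TS - NL + DI - DT = 221 - 2*69 + (-12) - 74 + 32 - 7 = 22

22 dB


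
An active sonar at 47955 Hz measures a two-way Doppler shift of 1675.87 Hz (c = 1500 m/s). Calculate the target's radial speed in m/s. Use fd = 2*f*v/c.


From fd = 2*f*v/c, v = c*fd/(2*f) = 1500 * 1675.87 / (2*47955) = 26.21

26.21 m/s


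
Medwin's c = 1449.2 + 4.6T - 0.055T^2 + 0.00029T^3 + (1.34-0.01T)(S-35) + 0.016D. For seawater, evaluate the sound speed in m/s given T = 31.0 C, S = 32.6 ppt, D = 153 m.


1547.56 m/s


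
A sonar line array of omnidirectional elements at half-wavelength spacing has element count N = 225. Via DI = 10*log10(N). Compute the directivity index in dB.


23.52 dB


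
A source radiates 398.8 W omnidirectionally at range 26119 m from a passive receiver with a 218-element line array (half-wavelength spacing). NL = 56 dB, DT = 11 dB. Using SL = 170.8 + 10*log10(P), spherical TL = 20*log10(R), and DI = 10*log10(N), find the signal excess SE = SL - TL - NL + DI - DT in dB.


Step 1: SL = 170.8 + 10*log10(398.8) = 196.81 dB
Step 2: TL = 20*log10(26119) = 88.34 dB
Step 3: DI = 10*log10(218) = 23.38 dB
Step 4: SE = SL - TL - NL + DI - DT = 196.81 - 88.34 - 56 + 23.38 - 11 = 64.85

64.85 dB


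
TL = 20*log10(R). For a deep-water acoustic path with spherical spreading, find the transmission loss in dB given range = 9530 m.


TL = 20*log10(9530) = 79.58

79.58 dB


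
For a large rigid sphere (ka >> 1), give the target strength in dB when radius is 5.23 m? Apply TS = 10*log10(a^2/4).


TS = 10*log10(5.23^2 / 4) = 10*log10(6.838225) = 8.35

8.35 dB


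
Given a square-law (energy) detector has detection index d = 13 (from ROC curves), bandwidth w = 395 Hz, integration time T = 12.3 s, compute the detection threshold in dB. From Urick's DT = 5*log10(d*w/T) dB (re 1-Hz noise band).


13.1 dB


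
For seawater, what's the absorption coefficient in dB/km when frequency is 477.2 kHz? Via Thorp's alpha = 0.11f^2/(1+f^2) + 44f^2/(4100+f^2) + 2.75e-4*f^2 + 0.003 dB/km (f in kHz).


105.958 dB/km


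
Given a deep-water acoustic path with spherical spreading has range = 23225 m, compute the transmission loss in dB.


TL = 20*log10(23225) = 87.32

87.32 dB


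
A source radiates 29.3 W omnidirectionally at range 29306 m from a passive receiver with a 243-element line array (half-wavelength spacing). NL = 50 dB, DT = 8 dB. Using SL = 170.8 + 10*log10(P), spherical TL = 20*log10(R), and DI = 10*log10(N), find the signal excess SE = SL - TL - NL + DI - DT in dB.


61.99 dB


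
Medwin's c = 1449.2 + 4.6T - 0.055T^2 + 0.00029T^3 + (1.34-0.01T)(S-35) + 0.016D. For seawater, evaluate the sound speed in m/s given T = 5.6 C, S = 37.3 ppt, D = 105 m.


c = 1449.2 + 4.6*5.6 - 0.055*5.6^2 + 0.00029*5.6^3 + (1.34 - 0.01*5.6)*(37.3 - 35) + 0.016*105 = 1477.92

1477.92 m/s


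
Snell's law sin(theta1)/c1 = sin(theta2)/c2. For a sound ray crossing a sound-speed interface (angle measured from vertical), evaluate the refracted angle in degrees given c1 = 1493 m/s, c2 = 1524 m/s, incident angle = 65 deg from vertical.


67.69 deg


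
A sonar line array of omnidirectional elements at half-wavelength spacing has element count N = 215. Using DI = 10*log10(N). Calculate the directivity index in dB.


DI = 10*log10(215) = 23.32

23.32 dB


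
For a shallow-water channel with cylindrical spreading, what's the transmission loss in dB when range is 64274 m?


48.08 dB


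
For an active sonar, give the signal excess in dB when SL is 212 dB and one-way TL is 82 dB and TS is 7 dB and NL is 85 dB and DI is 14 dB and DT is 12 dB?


-28 dB


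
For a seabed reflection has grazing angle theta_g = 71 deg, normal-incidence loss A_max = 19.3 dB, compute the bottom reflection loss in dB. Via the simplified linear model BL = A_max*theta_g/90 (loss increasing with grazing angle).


BL = A_max * theta_g / 90 = 19.3 * 71 / 90 = 15.23

15.23 dB


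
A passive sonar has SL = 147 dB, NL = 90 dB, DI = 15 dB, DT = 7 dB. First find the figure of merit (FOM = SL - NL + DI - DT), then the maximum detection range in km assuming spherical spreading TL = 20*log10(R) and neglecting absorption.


Step 1: FOM = SL - NL + DI - DT = 147 - 90 + 15 - 7 = 65 dB
Step 2: at max range FOM = TL = 20*log10(R), so R = 10^(65/20) = 1778.28 m = 1.78 km

1.78 km


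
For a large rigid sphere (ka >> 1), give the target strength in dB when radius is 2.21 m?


0.87 dB


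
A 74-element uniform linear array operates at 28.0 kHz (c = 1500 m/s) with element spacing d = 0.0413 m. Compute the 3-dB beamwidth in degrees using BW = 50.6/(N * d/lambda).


Step 1: lambda = 1500/28000 = 0.05357 m
Step 2: d/lambda = 0.0413/0.05357 = 0.771
Step 3: BW = 50.6/(N * d/lambda) = 50.6/(74 * 0.771) = 0.89

0.89 deg


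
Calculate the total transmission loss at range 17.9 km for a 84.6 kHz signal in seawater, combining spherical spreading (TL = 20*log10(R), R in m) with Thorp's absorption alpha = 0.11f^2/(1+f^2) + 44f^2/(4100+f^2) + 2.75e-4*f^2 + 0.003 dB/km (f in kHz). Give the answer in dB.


Step 1 (Thorp): alpha = 0.11*7157.16/(1+7157.16) + 44*7157.16/(4100+7157.16) + 2.75e-4*7157.16 + 0.003 = 30.0558 dB/km
Step 2: TL_spread = 20*log10(17900) = 85.06 dB
Step 3: TL_abs = alpha*R = 30.0558 * 17.9 = 538.0 dB
Step 4: TL_total = 85.06 + 538.0 = 623.06

623.06 dB


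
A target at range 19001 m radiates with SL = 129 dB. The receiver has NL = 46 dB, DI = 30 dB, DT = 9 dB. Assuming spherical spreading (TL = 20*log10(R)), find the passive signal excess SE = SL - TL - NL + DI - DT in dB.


18.42 dB


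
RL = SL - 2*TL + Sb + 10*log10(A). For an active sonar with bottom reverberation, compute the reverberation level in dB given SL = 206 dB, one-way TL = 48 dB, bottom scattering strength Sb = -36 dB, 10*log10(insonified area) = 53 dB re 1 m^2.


127 dB


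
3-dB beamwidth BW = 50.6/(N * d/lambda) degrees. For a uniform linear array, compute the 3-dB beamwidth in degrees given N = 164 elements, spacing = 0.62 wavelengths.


BW = 50.6 / (164 * 0.62) = 50.6 / 101.68 = 0.5

0.5 deg


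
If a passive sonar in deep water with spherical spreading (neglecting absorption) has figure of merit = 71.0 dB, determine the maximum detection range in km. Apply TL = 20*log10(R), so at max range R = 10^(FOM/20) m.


At max range FOM = TL, so 20*log10(R) = 71.0
R = 10^(71.0/20) = 3548.13 m = 3.55 km

3.55 km


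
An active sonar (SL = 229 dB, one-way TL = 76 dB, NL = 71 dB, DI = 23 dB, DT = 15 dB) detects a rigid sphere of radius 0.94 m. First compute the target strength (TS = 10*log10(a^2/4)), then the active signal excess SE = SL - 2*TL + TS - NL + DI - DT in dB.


Step 1: TS = 10*log10(0.94^2/4) = -6.56 dB
Step 2: SE = SL - 2*TL + TS - NL + DI - DT = 229 - 2*76 + (-6.56) - 71 + 23 - 15 = 7.44

7.44 dB


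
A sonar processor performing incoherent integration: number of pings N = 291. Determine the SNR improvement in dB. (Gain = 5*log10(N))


Gain = 5*log10(291) = 12.32

12.32 dB


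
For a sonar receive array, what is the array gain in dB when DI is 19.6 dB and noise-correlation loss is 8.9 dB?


10.7 dB


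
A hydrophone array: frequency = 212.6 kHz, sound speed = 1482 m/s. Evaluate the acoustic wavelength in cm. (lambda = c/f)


0.7 cm


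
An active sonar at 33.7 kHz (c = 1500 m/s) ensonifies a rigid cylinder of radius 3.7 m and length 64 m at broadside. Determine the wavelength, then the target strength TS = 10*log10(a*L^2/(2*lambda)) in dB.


Step 1: lambda = c/f = 1500/33700 = 0.04451 m
Step 2: TS = 10*log10(a*L^2/(2*lambda)) = 10*log10(3.7*64^2/(2*0.04451)) = 52.31

52.31 dB


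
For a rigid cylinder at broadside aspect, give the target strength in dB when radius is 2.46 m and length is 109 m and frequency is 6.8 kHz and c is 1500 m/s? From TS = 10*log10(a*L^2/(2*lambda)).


48.21 dB


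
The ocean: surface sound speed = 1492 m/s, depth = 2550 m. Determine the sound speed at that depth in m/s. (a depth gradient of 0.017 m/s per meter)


c = 1492 + 0.017 * 2550 = 1535.35

1535.35 m/s


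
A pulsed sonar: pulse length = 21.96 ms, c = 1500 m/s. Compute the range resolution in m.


dR = c*tau/2 = 1500 * 21.96e-3 / 2 = 16.47

16.47 m


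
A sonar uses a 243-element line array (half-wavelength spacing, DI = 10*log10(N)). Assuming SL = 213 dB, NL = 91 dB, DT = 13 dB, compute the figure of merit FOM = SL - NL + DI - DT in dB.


Step 1: DI = 10*log10(243) = 23.86 dB
Step 2: FOM = SL - NL + DI - DT = 213 - 91 + 23.86 - 13 = 132.86

132.86 dB


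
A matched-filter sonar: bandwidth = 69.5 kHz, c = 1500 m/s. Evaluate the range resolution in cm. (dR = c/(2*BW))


1.08 cm


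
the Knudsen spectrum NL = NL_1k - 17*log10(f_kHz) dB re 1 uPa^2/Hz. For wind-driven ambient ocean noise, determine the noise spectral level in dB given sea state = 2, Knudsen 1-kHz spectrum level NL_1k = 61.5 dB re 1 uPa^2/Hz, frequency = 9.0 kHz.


NL = NL_1k - 17*log10(f_kHz) = 61.5 - 17*log10(9.0) = 61.5 - (16.22) = 45.28

45.28 dB


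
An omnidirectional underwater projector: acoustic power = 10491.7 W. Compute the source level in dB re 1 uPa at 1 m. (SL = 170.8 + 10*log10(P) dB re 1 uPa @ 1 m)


SL = 170.8 + 10*log10(10491.7) = 170.8 + 40.21 = 211.01

211.01 dB


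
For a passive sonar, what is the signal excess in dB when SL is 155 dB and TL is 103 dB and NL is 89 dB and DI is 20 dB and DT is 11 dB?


SE = SL - TL - NL + DI - DT = 155 - 103 - 89 + 20 - 11 = -28

-28 dB


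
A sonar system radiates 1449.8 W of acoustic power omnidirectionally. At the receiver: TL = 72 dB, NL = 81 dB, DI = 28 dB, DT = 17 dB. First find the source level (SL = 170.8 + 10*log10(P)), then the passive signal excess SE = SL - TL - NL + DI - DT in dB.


Step 1: SL = 170.8 + 10*log10(1449.8) = 202.41 dB
Step 2: SE = SL - TL - NL + DI - DT = 202.41 - 72 - 81 + 28 - 17 = 60.41

60.41 dB


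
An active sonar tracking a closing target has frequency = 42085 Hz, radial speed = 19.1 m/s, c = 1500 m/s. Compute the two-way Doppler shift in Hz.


fd = 2*f*v/c = 2 * 42085 * 19.1 / 1500 = 1071.76

1071.76 Hz


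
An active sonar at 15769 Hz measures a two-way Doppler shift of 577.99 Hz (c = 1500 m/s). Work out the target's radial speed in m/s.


From fd = 2*f*v/c, v = c*fd/(2*f) = 1500 * 577.99 / (2*15769) = 27.49

27.49 m/s


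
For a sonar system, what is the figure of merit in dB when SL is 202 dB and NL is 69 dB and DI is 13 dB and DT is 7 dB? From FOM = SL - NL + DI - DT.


FOM = SL - NL + DI - DT = 202 - 69 + 13 - 7 = 139

139 dB


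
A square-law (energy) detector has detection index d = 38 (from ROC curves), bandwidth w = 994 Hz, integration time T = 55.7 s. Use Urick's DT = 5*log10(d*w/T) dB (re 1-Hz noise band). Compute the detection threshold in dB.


DT = 5*log10(d*w/T) = 5*log10(38 * 994 / 55.7) = 5*log10(678.13) = 14.16

14.16 dB


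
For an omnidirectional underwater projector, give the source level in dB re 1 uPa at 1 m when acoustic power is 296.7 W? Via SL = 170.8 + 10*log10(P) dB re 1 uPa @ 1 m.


195.52 dB


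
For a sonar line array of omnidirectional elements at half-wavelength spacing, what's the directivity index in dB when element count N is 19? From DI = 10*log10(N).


DI = 10*log10(19) = 12.79

12.79 dB


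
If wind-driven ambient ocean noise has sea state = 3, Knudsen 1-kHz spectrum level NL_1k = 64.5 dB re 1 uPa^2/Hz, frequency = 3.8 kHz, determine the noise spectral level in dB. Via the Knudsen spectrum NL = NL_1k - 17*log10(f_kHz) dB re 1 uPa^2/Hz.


NL = NL_1k - 17*log10(f_kHz) = 64.5 - 17*log10(3.8) = 64.5 - (9.86) = 54.64

54.64 dB


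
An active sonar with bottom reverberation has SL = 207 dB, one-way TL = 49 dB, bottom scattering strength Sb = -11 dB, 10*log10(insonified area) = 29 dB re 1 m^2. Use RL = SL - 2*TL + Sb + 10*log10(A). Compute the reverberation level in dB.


RL = SL - 2*TL + Sb + 10*log10(A) = 207 - 2*49 + (-11) + 29 = 127

127 dB


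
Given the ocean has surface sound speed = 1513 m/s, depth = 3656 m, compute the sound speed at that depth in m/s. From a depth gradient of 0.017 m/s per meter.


1575.152 m/s


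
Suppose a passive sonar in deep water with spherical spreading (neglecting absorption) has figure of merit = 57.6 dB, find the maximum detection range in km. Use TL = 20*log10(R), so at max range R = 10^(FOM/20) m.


At max range FOM = TL, so 20*log10(R) = 57.6
R = 10^(57.6/20) = 758.58 m = 0.76 km

0.76 km


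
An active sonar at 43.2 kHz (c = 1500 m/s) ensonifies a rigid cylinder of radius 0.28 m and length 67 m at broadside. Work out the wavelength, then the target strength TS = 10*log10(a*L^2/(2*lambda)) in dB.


Step 1: lambda = c/f = 1500/43200 = 0.03472 m
Step 2: TS = 10*log10(a*L^2/(2*lambda)) = 10*log10(0.28*67^2/(2*0.03472)) = 42.58

42.58 dB


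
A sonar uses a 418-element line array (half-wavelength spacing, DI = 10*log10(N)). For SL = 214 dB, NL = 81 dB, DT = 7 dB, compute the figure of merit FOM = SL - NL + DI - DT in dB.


Step 1: DI = 10*log10(418) = 26.21 dB
Step 2: FOM = SL - NL + DI - DT = 214 - 81 + 26.21 - 7 = 152.21

152.21 dB


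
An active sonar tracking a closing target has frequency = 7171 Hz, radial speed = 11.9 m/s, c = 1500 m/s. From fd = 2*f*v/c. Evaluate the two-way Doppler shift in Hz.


113.78 Hz


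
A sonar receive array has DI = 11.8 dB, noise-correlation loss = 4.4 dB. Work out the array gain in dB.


AG = DI - L_corr = 11.8 - 4.4 = 7.4

7.4 dB


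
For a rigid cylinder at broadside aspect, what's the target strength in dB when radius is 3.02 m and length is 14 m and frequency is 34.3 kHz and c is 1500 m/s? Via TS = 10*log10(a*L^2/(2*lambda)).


38.3 dB


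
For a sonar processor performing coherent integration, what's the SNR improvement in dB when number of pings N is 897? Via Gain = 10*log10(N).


Gain = 10*log10(897) = 29.53

29.53 dB


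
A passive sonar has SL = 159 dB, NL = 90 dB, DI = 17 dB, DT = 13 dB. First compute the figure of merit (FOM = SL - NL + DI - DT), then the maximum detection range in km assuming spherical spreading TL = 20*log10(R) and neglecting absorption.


Step 1: FOM = SL - NL + DI - DT = 159 - 90 + 17 - 13 = 73 dB
Step 2: at max range FOM = TL = 20*log10(R), so R = 10^(73/20) = 4466.84 m = 4.47 km

4.47 km


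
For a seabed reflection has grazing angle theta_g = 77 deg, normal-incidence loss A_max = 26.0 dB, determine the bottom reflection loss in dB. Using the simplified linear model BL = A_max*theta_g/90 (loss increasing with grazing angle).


BL = A_max * theta_g / 90 = 26.0 * 77 / 90 = 22.24

22.24 dB


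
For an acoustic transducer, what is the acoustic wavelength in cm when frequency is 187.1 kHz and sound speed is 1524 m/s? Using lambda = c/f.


0.81 cm


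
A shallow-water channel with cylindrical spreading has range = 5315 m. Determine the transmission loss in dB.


TL = 10*log10(5315) = 37.26

37.26 dB


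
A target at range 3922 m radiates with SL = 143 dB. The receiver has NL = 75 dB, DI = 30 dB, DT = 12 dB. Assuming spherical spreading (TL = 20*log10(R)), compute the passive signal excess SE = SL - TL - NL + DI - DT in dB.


Step 1: TL = 20*log10(3922) = 71.87 dB
Step 2: SE = 143 - 71.87 - 75 + 30 - 12 = 14.13

14.13 dB


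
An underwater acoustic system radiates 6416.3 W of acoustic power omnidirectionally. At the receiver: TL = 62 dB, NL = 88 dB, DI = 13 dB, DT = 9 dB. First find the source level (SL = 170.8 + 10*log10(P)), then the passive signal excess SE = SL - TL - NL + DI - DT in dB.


Step 1: SL = 170.8 + 10*log10(6416.3) = 208.87 dB
Step 2: SE = SL - TL - NL + DI - DT = 208.87 - 62 - 88 + 13 - 9 = 62.87

62.87 dB


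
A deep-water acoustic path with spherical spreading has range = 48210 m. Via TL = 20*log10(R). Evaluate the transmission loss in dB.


TL = 20*log10(48210) = 93.66

93.66 dB


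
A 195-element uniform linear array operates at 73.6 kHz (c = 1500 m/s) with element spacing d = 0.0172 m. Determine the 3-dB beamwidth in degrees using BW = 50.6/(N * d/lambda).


0.31 deg


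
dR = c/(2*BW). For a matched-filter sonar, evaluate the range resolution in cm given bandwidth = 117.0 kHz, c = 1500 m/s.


dR = c/(2*BW) = 1500 / (2 * 117.0e3) = 0.0064 m = 0.64 cm

0.64 cm


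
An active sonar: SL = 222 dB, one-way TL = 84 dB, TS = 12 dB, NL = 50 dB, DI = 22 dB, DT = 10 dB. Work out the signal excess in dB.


28 dB


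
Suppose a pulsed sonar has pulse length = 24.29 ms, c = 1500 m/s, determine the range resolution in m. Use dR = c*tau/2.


dR = c*tau/2 = 1500 * 24.29e-3 / 2 = 18.2175

18.2175 m


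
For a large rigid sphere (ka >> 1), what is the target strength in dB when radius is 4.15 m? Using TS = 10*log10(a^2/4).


TS = 10*log10(4.15^2 / 4) = 10*log10(4.305625) = 6.34

6.34 dB


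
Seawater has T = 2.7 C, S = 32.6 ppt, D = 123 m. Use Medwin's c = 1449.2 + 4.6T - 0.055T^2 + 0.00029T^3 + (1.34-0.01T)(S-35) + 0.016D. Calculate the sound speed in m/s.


1460.04 m/s


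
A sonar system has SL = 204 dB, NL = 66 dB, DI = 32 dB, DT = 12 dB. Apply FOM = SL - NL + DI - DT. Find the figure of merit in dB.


158 dB


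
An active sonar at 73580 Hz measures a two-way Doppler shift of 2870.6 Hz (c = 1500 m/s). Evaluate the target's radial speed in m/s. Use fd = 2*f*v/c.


From fd = 2*f*v/c, v = c*fd/(2*f) = 1500 * 2870.6 / (2*73580) = 29.26

29.26 m/s


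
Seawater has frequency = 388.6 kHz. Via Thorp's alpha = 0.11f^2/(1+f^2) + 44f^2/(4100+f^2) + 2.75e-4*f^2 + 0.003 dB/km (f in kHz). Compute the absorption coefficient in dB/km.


84.478 dB/km


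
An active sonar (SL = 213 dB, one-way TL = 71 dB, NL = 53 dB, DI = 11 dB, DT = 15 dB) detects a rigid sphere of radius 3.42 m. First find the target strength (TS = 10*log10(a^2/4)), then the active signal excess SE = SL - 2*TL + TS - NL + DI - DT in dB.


Step 1: TS = 10*log10(3.42^2/4) = 4.66 dB
Step 2: SE = SL - 2*TL + TS - NL + DI - DT = 213 - 2*71 + (4.66) - 53 + 11 - 15 = 18.66

18.66 dB


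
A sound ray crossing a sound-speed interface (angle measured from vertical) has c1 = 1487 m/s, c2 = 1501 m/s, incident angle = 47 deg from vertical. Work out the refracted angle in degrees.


sin(theta2) = (c2/c1)*sin(theta1) = (1501/1487)*sin(47 deg) = 0.73824
theta2 = arcsin(0.73824) = 47.58

47.58 deg


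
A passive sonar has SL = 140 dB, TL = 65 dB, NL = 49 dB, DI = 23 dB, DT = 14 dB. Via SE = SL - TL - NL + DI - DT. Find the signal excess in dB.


35 dB


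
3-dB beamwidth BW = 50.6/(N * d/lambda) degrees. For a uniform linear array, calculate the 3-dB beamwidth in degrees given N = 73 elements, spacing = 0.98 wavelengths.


BW = 50.6 / (73 * 0.98) = 50.6 / 71.54 = 0.71

0.71 deg


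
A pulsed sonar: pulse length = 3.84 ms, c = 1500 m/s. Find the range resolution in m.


dR = c*tau/2 = 1500 * 3.84e-3 / 2 = 2.88

2.88 m


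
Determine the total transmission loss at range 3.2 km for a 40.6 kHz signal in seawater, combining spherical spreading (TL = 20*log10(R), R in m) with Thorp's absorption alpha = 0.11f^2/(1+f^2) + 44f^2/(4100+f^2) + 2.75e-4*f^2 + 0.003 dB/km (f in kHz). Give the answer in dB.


112.29 dB


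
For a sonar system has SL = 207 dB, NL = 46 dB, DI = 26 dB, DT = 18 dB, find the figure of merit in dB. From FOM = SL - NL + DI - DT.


FOM = SL - NL + DI - DT = 207 - 46 + 26 - 18 = 169

169 dB


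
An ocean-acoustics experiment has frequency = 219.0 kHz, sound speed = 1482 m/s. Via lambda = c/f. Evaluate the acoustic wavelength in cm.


lambda = c/f = 1482 / 219000 = 0.0068 m = 0.68 cm

0.68 cm


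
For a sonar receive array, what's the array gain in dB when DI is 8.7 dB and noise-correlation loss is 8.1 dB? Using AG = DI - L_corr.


AG = DI - L_corr = 8.7 - 8.1 = 0.6

0.6 dB


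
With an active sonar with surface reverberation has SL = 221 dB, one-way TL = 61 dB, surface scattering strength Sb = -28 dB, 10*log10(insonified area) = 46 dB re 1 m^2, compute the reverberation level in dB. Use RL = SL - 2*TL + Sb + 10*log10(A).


RL = SL - 2*TL + Sb + 10*log10(A) = 221 - 2*61 + (-28) + 46 = 117

117 dB


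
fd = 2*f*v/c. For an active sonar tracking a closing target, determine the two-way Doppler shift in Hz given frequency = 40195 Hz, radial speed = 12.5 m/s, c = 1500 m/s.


fd = 2*f*v/c = 2 * 40195 * 12.5 / 1500 = 669.92

669.92 Hz


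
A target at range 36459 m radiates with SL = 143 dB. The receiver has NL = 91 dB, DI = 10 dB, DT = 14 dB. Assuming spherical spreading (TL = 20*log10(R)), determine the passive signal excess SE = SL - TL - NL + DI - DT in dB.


-43.24 dB


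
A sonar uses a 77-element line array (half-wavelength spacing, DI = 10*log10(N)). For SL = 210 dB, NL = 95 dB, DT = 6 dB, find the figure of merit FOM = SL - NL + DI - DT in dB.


127.86 dB


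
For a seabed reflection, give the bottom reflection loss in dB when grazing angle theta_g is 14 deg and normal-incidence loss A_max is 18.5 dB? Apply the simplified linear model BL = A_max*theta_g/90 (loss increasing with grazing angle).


2.88 dB


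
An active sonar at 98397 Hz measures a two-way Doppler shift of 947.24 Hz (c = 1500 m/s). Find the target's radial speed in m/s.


From fd = 2*f*v/c, v = c*fd/(2*f) = 1500 * 947.24 / (2*98397) = 7.22

7.22 m/s


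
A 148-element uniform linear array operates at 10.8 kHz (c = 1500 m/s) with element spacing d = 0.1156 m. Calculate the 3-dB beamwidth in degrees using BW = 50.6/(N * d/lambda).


Step 1: lambda = 1500/10800 = 0.13889 m
Step 2: d/lambda = 0.1156/0.13889 = 0.8323
Step 3: BW = 50.6/(N * d/lambda) = 50.6/(148 * 0.8323) = 0.41

0.41 deg


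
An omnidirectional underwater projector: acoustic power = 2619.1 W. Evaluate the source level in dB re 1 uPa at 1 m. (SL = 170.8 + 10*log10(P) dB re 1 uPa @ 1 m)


204.98 dB


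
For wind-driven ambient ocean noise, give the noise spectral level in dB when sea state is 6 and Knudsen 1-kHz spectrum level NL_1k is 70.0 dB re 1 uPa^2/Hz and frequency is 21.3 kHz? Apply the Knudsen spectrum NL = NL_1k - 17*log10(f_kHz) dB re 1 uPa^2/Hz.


NL = NL_1k - 17*log10(f_kHz) = 70.0 - 17*log10(21.3) = 70.0 - (22.58) = 47.42

47.42 dB


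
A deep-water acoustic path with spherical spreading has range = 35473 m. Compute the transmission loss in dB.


TL = 20*log10(35473) = 91.0

91.0 dB


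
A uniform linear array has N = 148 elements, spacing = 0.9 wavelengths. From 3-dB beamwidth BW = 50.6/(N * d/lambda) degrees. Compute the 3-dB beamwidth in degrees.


BW = 50.6 / (148 * 0.9) = 50.6 / 133.2 = 0.38

0.38 deg


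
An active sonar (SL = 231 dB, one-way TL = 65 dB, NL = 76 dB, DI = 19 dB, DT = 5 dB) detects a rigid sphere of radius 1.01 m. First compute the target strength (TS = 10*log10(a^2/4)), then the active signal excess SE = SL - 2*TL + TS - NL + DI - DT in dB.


Step 1: TS = 10*log10(1.01^2/4) = -5.93 dB
Step 2: SE = SL - 2*TL + TS - NL + DI - DT = 231 - 2*65 + (-5.93) - 76 + 19 - 5 = 33.07

33.07 dB


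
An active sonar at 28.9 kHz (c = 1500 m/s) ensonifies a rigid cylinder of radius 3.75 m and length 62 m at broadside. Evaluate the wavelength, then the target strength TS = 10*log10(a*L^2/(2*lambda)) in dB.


Step 1: lambda = c/f = 1500/28900 = 0.0519 m
Step 2: TS = 10*log10(a*L^2/(2*lambda)) = 10*log10(3.75*62^2/(2*0.0519)) = 51.43

51.43 dB


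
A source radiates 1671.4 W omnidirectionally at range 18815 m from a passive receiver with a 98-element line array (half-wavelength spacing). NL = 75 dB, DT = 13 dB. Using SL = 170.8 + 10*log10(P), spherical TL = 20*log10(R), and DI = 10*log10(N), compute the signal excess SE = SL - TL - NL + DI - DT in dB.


49.45 dB


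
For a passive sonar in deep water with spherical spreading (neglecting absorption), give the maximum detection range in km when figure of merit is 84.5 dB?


16.79 km


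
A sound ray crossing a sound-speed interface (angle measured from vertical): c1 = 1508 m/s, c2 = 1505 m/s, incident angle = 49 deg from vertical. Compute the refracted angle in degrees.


48.87 deg


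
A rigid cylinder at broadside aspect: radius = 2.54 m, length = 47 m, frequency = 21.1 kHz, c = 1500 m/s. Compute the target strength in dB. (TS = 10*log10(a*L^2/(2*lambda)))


45.96 dB


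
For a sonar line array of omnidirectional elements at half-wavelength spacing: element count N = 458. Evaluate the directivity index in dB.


DI = 10*log10(458) = 26.61

26.61 dB


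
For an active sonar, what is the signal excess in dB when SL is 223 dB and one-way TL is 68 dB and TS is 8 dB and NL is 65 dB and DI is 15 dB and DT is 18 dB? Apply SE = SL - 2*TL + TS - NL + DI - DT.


SE = SL - 2*TL + TS - NL + DI - DT = 223 - 2*68 + (8) - 65 + 15 - 18 = 27

27 dB


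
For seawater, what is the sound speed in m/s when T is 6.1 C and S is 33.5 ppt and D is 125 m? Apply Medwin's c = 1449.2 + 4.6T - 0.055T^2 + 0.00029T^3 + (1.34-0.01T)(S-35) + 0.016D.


c = 1449.2 + 4.6*6.1 - 0.055*6.1^2 + 0.00029*6.1^3 + (1.34 - 0.01*6.1)*(33.5 - 35) + 0.016*125 = 1475.36

1475.36 m/s


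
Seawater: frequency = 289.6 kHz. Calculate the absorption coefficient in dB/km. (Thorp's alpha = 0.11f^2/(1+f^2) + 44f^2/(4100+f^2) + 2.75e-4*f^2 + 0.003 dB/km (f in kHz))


f^2 = 83868.16
alpha = 0.11*83868.16/(1+83868.16) + 44*83868.16/(4100+83868.16) + 2.75e-4*83868.16 + 0.003 = 65.126

65.126 dB/km


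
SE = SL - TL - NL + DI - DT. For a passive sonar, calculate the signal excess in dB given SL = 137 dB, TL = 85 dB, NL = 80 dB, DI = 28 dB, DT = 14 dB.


-14 dB


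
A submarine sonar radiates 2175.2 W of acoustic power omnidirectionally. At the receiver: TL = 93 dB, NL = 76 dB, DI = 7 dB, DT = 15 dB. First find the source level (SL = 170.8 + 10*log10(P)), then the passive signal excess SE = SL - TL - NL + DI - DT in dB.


Step 1: SL = 170.8 + 10*log10(2175.2) = 204.17 dB
Step 2: SE = SL - TL - NL + DI - DT = 204.17 - 93 - 76 + 7 - 15 = 27.17

27.17 dB


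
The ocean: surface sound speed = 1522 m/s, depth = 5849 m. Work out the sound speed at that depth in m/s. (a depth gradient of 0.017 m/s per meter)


c = 1522 + 0.017 * 5849 = 1621.433

1621.433 m/s


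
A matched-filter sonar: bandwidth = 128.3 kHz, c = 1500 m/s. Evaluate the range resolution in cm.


0.58 cm


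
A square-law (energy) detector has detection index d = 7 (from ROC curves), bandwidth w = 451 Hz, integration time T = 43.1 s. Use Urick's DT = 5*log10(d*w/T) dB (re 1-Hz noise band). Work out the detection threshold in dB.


9.32 dB


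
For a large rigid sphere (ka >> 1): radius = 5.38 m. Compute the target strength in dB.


TS = 10*log10(5.38^2 / 4) = 10*log10(7.2361) = 8.6

8.6 dB


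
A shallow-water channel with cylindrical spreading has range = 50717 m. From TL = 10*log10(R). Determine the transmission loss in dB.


TL = 10*log10(50717) = 47.05

47.05 dB


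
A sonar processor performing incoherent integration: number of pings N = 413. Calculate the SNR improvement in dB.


Gain = 5*log10(413) = 13.08

13.08 dB


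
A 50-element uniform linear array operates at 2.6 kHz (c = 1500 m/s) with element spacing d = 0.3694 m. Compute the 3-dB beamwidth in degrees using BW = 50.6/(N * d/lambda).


Step 1: lambda = 1500/2600 = 0.57692 m
Step 2: d/lambda = 0.3694/0.57692 = 0.6403
Step 3: BW = 50.6/(N * d/lambda) = 50.6/(50 * 0.6403) = 1.58

1.58 deg


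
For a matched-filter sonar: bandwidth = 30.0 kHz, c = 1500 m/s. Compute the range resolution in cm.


dR = c/(2*BW) = 1500 / (2 * 30.0e3) = 0.025 m = 2.5 cm

2.5 cm


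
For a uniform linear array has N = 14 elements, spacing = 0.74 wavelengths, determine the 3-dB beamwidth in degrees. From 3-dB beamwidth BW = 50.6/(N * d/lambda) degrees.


BW = 50.6 / (14 * 0.74) = 50.6 / 10.36 = 4.88

4.88 deg


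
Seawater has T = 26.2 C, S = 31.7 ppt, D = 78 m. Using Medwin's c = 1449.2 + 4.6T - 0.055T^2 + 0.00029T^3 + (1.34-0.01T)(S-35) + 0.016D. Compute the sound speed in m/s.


c = 1449.2 + 4.6*26.2 - 0.055*26.2^2 + 0.00029*26.2^3 + (1.34 - 0.01*26.2)*(31.7 - 35) + 0.016*78 = 1534.87

1534.87 m/s


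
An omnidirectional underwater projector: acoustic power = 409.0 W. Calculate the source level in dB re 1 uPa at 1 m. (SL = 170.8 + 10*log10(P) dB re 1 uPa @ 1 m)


196.92 dB
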